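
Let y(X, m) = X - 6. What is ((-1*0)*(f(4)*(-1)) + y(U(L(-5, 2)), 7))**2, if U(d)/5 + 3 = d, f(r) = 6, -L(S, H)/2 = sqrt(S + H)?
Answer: 141 + 420*I*sqrt(3) ≈ 141.0 + 727.46*I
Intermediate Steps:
L(S, H) = -2*sqrt(H + S) (L(S, H) = -2*sqrt(S + H) = -2*sqrt(H + S))
U(d) = -15 + 5*d
y(X, m) = -6 + X
((-1*0)*(f(4)*(-1)) + y(U(L(-5, 2)), 7))**2 = ((-1*0)*(6*(-1)) + (-6 + (-15 + 5*(-2*sqrt(2 - 5)))))**2 = (0*(-6) + (-6 + (-15 + 5*(-2*I*sqrt(3)))))**2 = (0 + (-6 + (-15 + 5*(-2*I*sqrt(3)))))**2 = (0 + (-6 + (-15 - 10*I*sqrt(3))))**2 = (0 + (-21 - 10*I*sqrt(3)))**2 = (-21 - 10*I*sqrt(3))**2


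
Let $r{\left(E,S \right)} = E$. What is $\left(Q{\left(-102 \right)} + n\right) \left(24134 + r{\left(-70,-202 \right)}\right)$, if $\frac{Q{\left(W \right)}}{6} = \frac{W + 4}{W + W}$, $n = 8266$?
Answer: $\frac{3382700544}{17} \approx 1.9898 \cdot 10^{8}$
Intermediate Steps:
$Q{\left(W \right)} = \frac{3 \left(4 + W\right)}{W}$ ($Q{\left(W \right)} = 6 \frac{W + 4}{W + W} = 6 \frac{4 + W}{2 W} = \frac{3 \left(4 + W\right)}{W}$)
$\left(Q{\left(-102 \right)} + n\right) \left(24134 + r{\left(-70,-202 \right)}\right) = \left(\left(3 + \frac{12}{-102}\right) + 8266\right) \left(24134 - 70\right) = \left(\left(3 + 12 \left(- \frac{1}{102}\right)\right) + 8266\right) 24064 = \left(\left(3 - \frac{2}{17}\right) + 8266\right) 24064 = \left(\frac{49}{17} + 8266\right) 24064 = \frac{140571}{17} \cdot 24064 = \frac{3382700544}{17}$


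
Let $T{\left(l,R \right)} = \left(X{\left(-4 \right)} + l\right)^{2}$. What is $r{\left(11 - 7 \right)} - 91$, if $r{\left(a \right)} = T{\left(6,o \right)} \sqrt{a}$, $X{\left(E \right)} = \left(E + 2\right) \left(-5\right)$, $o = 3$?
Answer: $421$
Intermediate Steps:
$X{\left(E \right)} = -10 - 5 E$ ($X{\left(E \right)} = \left(2 + E\right) \left(-5\right) = -10 - 5 E$)
$T{\left(l,R \right)} = \left(10 + l\right)^{2}$ ($T{\left(l,R \right)} = \left(\left(-10 - -20\right) + l\right)^{2} = \left(\left(-10 + 20\right) + l\right)^{2} = \left(10 + l\right)^{2}$)
$r{\left(a \right)} = 256 \sqrt{a}$ ($r{\left(a \right)} = \left(10 + 6\right)^{2} \sqrt{a} = 16^{2} \sqrt{a} = 256 \sqrt{a}$)
$r{\left(11 - 7 \right)} - 91 = 256 \sqrt{11 - 7} - 91 = 256 \sqrt{4} - 91 = 256 \cdot 2 - 91 = 512 - 91 = 421$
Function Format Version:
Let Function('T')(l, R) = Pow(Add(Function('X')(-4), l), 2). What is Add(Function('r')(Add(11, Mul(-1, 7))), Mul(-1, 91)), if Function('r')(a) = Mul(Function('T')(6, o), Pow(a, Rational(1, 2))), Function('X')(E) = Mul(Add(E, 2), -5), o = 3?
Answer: 421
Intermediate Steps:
Function('X')(E) = Add(-10, Mul(-5, E)) (Function('X')(E) = Mul(Add(2, E), -5) = Add(-10, Mul(-5, E)))
Function('T')(l, R) = Pow(Add(10, l), 2) (Function('T')(l, R) = Pow(Add(Add(-10, Mul(-5, -4)), l), 2) = Pow(Add(Add(-10, 20), l), 2) = Pow(Add(10, l), 2))
Function('r')(a) = Mul(256, Pow(a, Rational(1, 2))) (Function('r')(a) = Mul(Pow(Add(10, 6), 2), Pow(a, Rational(1, 2))) = Mul(Pow(16, 2), Pow(a, Rational(1, 2))) = Mul(256, Pow(a, Rational(1, 2))))
Add(Function('r')(Add(11, Mul(-1, 7))), Mul(-1, 91)) = Add(Mul(256, Pow(Add(11, Mul(-1, 7)), Rational(1, 2))), Mul(-1, 91)) = Add(Mul(256, Pow(Add(11, -7), Rational(1, 2))), -91) = Add(Mul(256, Pow(4, Rational(1, 2))), -91) = Add(Mul(256, 2), -91) = Add(512, -91) = 421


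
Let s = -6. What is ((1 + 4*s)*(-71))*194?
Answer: 316802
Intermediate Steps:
((1 + 4*s)*(-71))*194 = ((1 + 4*(-6))*(-71))*194 = ((1 - 24)*(-71))*194 = -23*(-71)*194 = 1633*194 = 316802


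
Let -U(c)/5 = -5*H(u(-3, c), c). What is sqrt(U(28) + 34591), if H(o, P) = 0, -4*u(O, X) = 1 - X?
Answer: sqrt(34591) ≈ 185.99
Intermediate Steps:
u(O, X) = -1/4 + X/4 (u(O, X) = -(1 - X)/4 = -1/4 + X/4)
U(c) = 0 (U(c) = -(-25)*0 = -5*0 = 0)
sqrt(U(28) + 34591) = sqrt(0 + 34591) = sqrt(34591)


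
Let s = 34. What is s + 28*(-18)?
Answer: -470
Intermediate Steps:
s + 28*(-18) = 34 + 28*(-18) = 34 - 504 = -470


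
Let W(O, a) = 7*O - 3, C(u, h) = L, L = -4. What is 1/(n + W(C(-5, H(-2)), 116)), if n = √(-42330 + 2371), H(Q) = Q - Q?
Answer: -1/1320 - I*√39959/40920 ≈ -0.00075758 - 0.0048851*I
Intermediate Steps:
H(Q) = 0
C(u, h) = -4
W(O, a) = -3 + 7*O
n = I*√39959 (n = √(-39959) = I*√39959 ≈ 199.9*I)
1/(n + W(C(-5, H(-2)), 116)) = 1/(I*√39959 + (-3 + 7*(-4))) = 1/(I*√39959 + (-3 - 28)) = 1/(I*√39959 - 31) = 1/(-31 + I*√39959)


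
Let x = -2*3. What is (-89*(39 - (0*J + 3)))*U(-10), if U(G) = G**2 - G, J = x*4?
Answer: -352440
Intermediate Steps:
x = -6
J = -24 (J = -6*4 = -24)
(-89*(39 - (0*J + 3)))*U(-10) = (-89*(39 - (0*(-24) + 3)))*(-10*(-1 - 10)) = (-89*(39 - (0 + 3)))*(-10*(-11)) = -89*(39 - 1*3)*110 = -89*(39 - 3)*110 = -89*36*110 = -3204*110 = -352440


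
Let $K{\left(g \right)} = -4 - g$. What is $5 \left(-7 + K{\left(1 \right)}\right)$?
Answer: $-60$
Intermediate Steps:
$5 \left(-7 + K{\left(1 \right)}\right) = 5 \left(-7 - 5\right) = 5 \left(-12\right) = -60$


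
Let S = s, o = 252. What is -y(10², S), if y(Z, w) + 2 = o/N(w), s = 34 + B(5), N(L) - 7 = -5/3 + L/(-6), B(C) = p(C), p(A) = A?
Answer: 218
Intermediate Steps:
B(C) = C
N(L) = 16/3 - L/6 (N(L) = 7 + (-5/3 + L/(-6)) = 7 + (-5*⅓ + L*(-⅙)) = 7 + (-5/3 - L/6) = 16/3 - L/6)
s = 39 (s = 34 + 5 = 39)
S = 39
y(Z, w) = -2 + 252/(16/3 - w/6)
-y(10², S) = -2*(-724 - 1*39)/(-32 + 39) = -2*(-724 - 39)/7 = -2*(-763)/7 = -1*(-218) = 218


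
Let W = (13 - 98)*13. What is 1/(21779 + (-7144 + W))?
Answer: 1/13530 ≈ 7.3910e-5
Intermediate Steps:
W = -1105 (W = -85*13 = -1105)
1/(21779 + (-7144 + W)) = 1/(21779 + (-7144 - 1105)) = 1/(21779 - 8249) = 1/13530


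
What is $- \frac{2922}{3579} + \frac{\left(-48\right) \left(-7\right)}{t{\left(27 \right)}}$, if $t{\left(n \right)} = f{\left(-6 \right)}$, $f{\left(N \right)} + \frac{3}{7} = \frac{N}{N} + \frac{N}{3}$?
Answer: $- \frac{1407838}{5965} \approx -236.02$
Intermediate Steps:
$f{\left(N \right)} = \frac{4}{7} + \frac{N}{3}$ ($f{\left(N \right)} = - \frac{3}{7} + \left(\frac{N}{N} + \frac{N}{3}\right) = - \frac{3}{7} + \left(1 + N \frac{1}{3}\right) = - \frac{3}{7} + \left(1 + \frac{N}{3}\right) = \frac{4}{7} + \frac{N}{3}$)
$t{\left(n \right)} = - \frac{10}{7}$ ($t{\left(n \right)} = \frac{4}{7} + \frac{1}{3} \left(-6\right) = \frac{4}{7} - 2 = - \frac{10}{7}$)
$- \frac{2922}{3579} + \frac{\left(-48\right) \left(-7\right)}{t{\left(27 \right)}} = - \frac{2922}{3579} + \frac{\left(-48\right) \left(-7\right)}{- \frac{10}{7}} = \left(-2922\right) \frac{1}{3579} + 336 \left(- \frac{7}{10}\right) = - \frac{974}{1193} - \frac{1176}{5} = - \frac{1407838}{5965}$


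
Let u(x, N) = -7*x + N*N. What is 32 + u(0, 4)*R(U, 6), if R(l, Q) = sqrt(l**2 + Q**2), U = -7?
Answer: 32 + 16*sqrt(85) ≈ 179.51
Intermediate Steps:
u(x, N) = N**2 - 7*x (u(x, N) = -7*x + N**2 = N**2 - 7*x)
R(l, Q) = sqrt(Q**2 + l**2)
32 + u(0, 4)*R(U, 6) = 32 + (4**2 - 7*0)*sqrt(6**2 + (-7)**2) = 32 + (16 + 0)*sqrt(36 + 49) = 32 + 16*sqrt(85)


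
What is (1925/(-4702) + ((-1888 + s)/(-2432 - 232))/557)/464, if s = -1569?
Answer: -1420076293/1618676364672 ≈ -0.00087731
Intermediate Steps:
(1925/(-4702) + ((-1888 + s)/(-2432 - 232))/557)/464 = (1925/(-4702) + ((-1888 - 1569)/(-2432 - 232))/557)/464 = (1925*(-1/4702) - 3457/(-2664)*(1/557))*(1/464) = (-1925/4702 - 3457*(-1/2664)*(1/557))*(1/464) = (-1925/4702 + (3457/2664)*(1/557))*(1/464) = (-1925/4702 + 3457/1483848)*(1/464) = -1420076293/3488526648*1/464 = -1420076293/1618676364672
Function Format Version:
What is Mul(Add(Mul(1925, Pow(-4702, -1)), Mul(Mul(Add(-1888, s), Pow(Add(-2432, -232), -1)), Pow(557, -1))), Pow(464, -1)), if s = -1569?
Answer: Rational(-1420076293, 1618676364672) ≈ -0.00087731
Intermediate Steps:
Mul(Add(Mul(1925, Pow(-4702, -1)), Mul(Mul(Add(-1888, s), Pow(Add(-2432, -232), -1)), Pow(557, -1))), Pow(464, -1)) = Mul(Add(Mul(1925, Pow(-4702, -1)), Mul(Mul(Add(-1888, -1569), Pow(Add(-2432, -232), -1)), Pow(557, -1))), Pow(464, -1)) = Mul(Add(Mul(1925, Rational(-1, 4702)), Mul(Mul(-3457, Pow(-2664, -1)), Rational(1, 557))), Rational(1, 464)) = Mul(Add(Rational(-1925, 4702), Mul(Mul(-3457, Rational(-1, 2664)), Rational(1, 557))), Rational(1, 464)) = Mul(Add(Rational(-1925, 4702), Mul(Rational(3457, 2664), Rational(1, 557))), Rational(1, 464)) = Mul(Add(Rational(-1925, 4702), Rational(3457, 1483848)), Rational(1, 464)) = Mul(Rational(-1420076293, 3488526648), Rational(1, 464)) = Rational(-1420076293, 1618676364672)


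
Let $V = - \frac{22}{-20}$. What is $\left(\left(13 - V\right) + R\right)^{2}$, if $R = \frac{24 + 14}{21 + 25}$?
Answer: $\frac{8567329}{52900} \approx 161.95$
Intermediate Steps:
$V = \frac{11}{10}$ ($V = \left(-22\right) \left(- \frac{1}{20}\right) = \frac{11}{10} \approx 1.1$)
$R = \frac{19}{23}$ ($R = \frac{38}{46} = 38 \cdot \frac{1}{46} = \frac{19}{23} \approx 0.82609$)
$\left(\left(13 - V\right) + R\right)^{2} = \left(\left(13 - \frac{11}{10}\right) + \frac{19}{23}\right)^{2} = \left(\frac{119}{10} + \frac{19}{23}\right)^{2} = \left(\frac{2927}{230}\right)^{2} = \frac{8567329}{52900}$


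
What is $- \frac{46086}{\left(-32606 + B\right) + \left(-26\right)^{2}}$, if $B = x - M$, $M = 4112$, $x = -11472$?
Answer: $\frac{7681}{7919} \approx 0.96995$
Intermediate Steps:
$B = -15584$ ($B = -11472 - 4112 = -15584$)
$- \frac{46086}{\left(-32606 + B\right) + \left(-26\right)^{2}} = - \frac{46086}{\left(-32606 - 15584\right) + \left(-26\right)^{2}} = - \frac{46086}{-48190 + 676} = - \frac{46086}{-47514} = \left(-46086\right) \left(- \frac{1}{47514}\right) = \frac{7681}{7919}$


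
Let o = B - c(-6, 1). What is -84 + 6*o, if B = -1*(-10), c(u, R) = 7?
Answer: -66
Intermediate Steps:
B = 10
o = 3 (o = 10 - 1*7 = 10 - 7 = 3)
-84 + 6*o = -84 + 6*3 = -84 + 18 = -66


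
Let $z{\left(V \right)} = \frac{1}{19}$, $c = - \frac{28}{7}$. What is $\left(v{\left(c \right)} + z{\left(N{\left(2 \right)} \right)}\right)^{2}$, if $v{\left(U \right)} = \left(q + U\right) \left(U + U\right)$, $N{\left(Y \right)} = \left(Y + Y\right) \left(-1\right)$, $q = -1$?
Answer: $\frac{579121}{361} \approx 1604.2$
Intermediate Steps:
$N{\left(Y \right)} = - 2 Y$ ($N{\left(Y \right)} = 2 Y \left(-1\right) = - 2 Y$)
$c = -4$ ($c = \left(-28\right) \frac{1}{7} = -4$)
$v{\left(U \right)} = 2 U \left(-1 + U\right)$ ($v{\left(U \right)} = \left(-1 + U\right) \left(U + U\right) = \left(-1 + U\right) 2 U = 2 U \left(-1 + U\right)$)
$z{\left(V \right)} = \frac{1}{19}$
$\left(v{\left(c \right)} + z{\left(N{\left(2 \right)} \right)}\right)^{2} = \left(2 \left(-4\right) \left(-1 - 4\right) + \frac{1}{19}\right)^{2} = \left(2 \left(-4\right) \left(-5\right) + \frac{1}{19}\right)^{2} = \left(40 + \frac{1}{19}\right)^{2} = \left(\frac{761}{19}\right)^{2} = \frac{579121}{361}$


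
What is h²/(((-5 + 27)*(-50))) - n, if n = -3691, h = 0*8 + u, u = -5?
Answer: 162403/44 ≈ 3691.0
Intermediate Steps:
h = -5 (h = 0*8 - 5 = 0 - 5 = -5)
h²/(((-5 + 27)*(-50))) - n = (-5)²/(((-5 + 27)*(-50))) - 1*(-3691) = 25/((22*(-50))) + 3691 = 25/(-1100) + 3691 = 25*(-1/1100) + 3691 = -1/44 + 3691 = 162403/44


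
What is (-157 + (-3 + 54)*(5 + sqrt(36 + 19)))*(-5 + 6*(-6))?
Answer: -4018 - 2091*sqrt(55) ≈ -19525.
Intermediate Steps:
(-157 + (-3 + 54)*(5 + sqrt(36 + 19)))*(-5 + 6*(-6)) = (-157 + 51*(5 + sqrt(55)))*(-5 - 36) = (-157 + (255 + 51*sqrt(55)))*(-41) = (98 + 51*sqrt(55))*(-41) = -4018 - 2091*sqrt(55)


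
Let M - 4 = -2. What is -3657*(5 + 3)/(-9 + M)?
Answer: 29256/7 ≈ 4179.4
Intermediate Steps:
M = 2 (M = 4 - 2 = 2)
-3657*(5 + 3)/(-9 + M) = -3657*(5 + 3)/(-9 + 2) = -29256/(-7) = -29256*(-1)/7 = -3657*(-8/7) = 29256/7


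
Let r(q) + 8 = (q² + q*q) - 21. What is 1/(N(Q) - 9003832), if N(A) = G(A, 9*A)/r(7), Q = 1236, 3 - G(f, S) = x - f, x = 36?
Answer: -23/207087735 ≈ -1.1106e-7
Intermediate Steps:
G(f, S) = -33 + f (G(f, S) = 3 - (36 - f) = 3 + (-36 + f) = -33 + f)
r(q) = -29 + 2*q² (r(q) = -8 + ((q² + q*q) - 21) = -8 + ((q² + q²) - 21) = -8 + (2*q² - 21) = -8 + (-21 + 2*q²) = -29 + 2*q²)
N(A) = -11/23 + A/69 (N(A) = (-33 + A)/(-29 + 2*7²) = (-33 + A)/(-29 + 2*49) = (-33 + A)/(-29 + 98) = (-33 + A)/69 = (-33 + A)*(1/69) = -11/23 + A/69)
1/(N(Q) - 9003832) = 1/((-11/23 + (1/69)*1236) - 9003832) = 1/((-11/23 + 412/23) - 9003832) = 1/(401/23 - 9003832) = 1/(-207087735/23) = -23/207087735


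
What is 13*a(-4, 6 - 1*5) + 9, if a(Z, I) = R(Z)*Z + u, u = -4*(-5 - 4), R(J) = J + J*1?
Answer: 893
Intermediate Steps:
R(J) = 2*J (R(J) = J + J = 2*J)
u = 36 (u = -4*(-9) = 36)
a(Z, I) = 36 + 2*Z**2 (a(Z, I) = (2*Z)*Z + 36 = 2*Z**2 + 36 = 36 + 2*Z**2)
13*a(-4, 6 - 1*5) + 9 = 13*(36 + 2*(-4)**2) + 9 = 13*(36 + 2*16) + 9 = 13*(36 + 32) + 9 = 13*68 + 9 = 884 + 9 = 893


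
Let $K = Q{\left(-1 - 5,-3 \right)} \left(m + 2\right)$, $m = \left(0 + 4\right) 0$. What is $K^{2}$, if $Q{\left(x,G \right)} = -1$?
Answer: $4$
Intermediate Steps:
$m = 0$ ($m = 4 \cdot 0 = 0$)
$K = -2$ ($K = - (0 + 2) = \left(-1\right) 2 = -2$)
$K^{2} = \left(-2\right)^{2} = 4$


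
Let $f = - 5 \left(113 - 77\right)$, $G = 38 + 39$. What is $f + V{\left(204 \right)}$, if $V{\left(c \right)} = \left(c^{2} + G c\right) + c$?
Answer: $57348$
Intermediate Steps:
$G = 77$
$V{\left(c \right)} = c^{2} + 78 c$ ($V{\left(c \right)} = \left(c^{2} + 77 c\right) + c = c^{2} + 78 c$)
$f = -180$ ($f = - 5 \left(113 - 77\right) = \left(-5\right) 36 = -180$)
$f + V{\left(204 \right)} = -180 + 204 \left(78 + 204\right) = -180 + 204 \cdot 282 = -180 + 57528 = 57348$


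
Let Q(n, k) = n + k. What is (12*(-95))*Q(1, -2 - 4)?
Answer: 5700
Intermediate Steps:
Q(n, k) = k + n
(12*(-95))*Q(1, -2 - 4) = (12*(-95))*((-2 - 4) + 1) = -1140*(-6 + 1) = -1140*(-5) = 5700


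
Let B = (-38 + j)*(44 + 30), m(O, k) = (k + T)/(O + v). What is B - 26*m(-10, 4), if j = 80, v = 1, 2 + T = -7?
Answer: 27842/9 ≈ 3093.6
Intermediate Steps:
T = -9 (T = -2 - 7 = -9)
m(O, k) = (-9 + k)/(1 + O) (m(O, k) = (k - 9)/(O + 1) = (-9 + k)/(1 + O))
B = 3108 (B = (-38 + 80)*(44 + 30) = 42*74 = 3108)
B - 26*m(-10, 4) = 3108 - 26*(-9 + 4)/(1 - 10) = 3108 - 26*(-5)/(-9) = 3108 - (-26)*(-5)/9 = 3108 - 26*5/9 = 3108 - 130/9 = 27842/9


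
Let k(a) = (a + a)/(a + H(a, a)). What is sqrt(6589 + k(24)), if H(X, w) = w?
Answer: sqrt(6590) ≈ 81.179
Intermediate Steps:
k(a) = 1 (k(a) = (a + a)/(a + a) = (2*a)/((2*a)) = (2*a)*(1/(2*a)) = 1)
sqrt(6589 + k(24)) = sqrt(6589 + 1) = sqrt(6590)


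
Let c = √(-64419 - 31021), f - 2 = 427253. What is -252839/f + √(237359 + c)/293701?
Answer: -252839/427255 + √(237359 + 4*I*√5965)/293701 ≈ -0.59012 + 1.0795e-6*I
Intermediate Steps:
f = 427255 (f = 2 + 427253 = 427255)
c = 4*I*√5965 (c = √(-95440) = 4*I*√5965 ≈ 308.93*I)
-252839/f + √(237359 + c)/293701 = -252839/427255 + √(237359 + 4*I*√5965)/293701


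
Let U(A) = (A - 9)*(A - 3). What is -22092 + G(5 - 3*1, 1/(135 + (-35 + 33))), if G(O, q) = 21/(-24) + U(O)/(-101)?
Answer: -17851099/808 ≈ -22093.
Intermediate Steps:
U(A) = (-9 + A)*(-3 + A)
G(O, q) = -923/808 - O²/101 + 12*O/101 (G(O, q) = 21/(-24) + (27 + O² - 12*O)/(-101) = 21*(-1/24) + (27 + O² - 12*O)*(-1/101) = -7/8 + (-27/101 - O²/101 + 12*O/101) = -923/808 - O²/101 + 12*O/101)
-22092 + G(5 - 3*1, 1/(135 + (-35 + 33))) = -22092 + (-923/808 - (5 - 3*1)²/101 + 12*(5 - 3*1)/101) = -22092 + (-923/808 - (5 - 3)²/101 + 12*(5 - 3)/101) = -22092 + (-923/808 - 1/101*2² + (12/101)*2) = -22092 + (-923/808 - 1/101*4 + 24/101) = -22092 + (-923/808 - 4/101 + 24/101) = -22092 - 763/808 = -17851099/808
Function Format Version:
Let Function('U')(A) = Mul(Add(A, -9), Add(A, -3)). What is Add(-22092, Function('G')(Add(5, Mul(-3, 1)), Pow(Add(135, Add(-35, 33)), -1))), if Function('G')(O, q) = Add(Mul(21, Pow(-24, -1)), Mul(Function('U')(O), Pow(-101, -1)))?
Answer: Rational(-17851099, 808) ≈ -22093.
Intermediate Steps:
Function('U')(A) = Mul(Add(-9, A), Add(-3, A))
Function('G')(O, q) = Add(Rational(-923, 808), Mul(Rational(-1, 101), Pow(O, 2)), Mul(Rational(12, 101), O)) (Function('G')(O, q) = Add(Mul(21, Pow(-24, -1)), Mul(Add(27, Pow(O, 2), Mul(-12, O)), Pow(-101, -1))) = Add(Mul(21, Rational(-1, 24)), Mul(Add(27, Pow(O, 2), Mul(-12, O)), Rational(-1, 101))) = Add(Rational(-7, 8), Add(Rational(-27, 101), Mul(Rational(-1, 101), Pow(O, 2)), Mul(Rational(12, 101), O))) = Add(Rational(-923, 808), Mul(Rational(-1, 101), Pow(O, 2)), Mul(Rational(12, 101), O)))
Add(-22092, Function('G')(Add(5, Mul(-3, 1)), Pow(Add(135, Add(-35, 33)), -1))) = Add(-22092, Add(Rational(-923, 808), Mul(Rational(-1, 101), Pow(Add(5, Mul(-3, 1)), 2)), Mul(Rational(12, 101), Add(5, Mul(-3, 1))))) = Add(-22092, Add(Rational(-923, 808), Mul(Rational(-1, 101), Pow(Add(5, -3), 2)), Mul(Rational(12, 101), Add(5, -3)))) = Add(-22092, Add(Rational(-923, 808), Mul(Rational(-1, 101), Pow(2, 2)), Mul(Rational(12, 101), 2))) = Add(-22092, Add(Rational(-923, 808), Mul(Rational(-1, 101), 4), Rational(24, 101))) = Add(-22092, Add(Rational(-923, 808), Rational(-4, 101), Rational(24, 101))) = Add(-22092, Rational(-763, 808)) = Rational(-17851099, 808)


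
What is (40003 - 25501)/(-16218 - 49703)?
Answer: -14502/65921 ≈ -0.21999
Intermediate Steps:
(40003 - 25501)/(-16218 - 49703) = 14502/(-65921) = 14502*(-1/65921) = -14502/65921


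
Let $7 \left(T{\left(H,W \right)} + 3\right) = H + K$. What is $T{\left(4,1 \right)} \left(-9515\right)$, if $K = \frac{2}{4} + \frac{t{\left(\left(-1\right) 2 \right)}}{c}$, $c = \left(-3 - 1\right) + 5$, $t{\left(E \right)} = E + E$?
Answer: $\frac{390115}{14} \approx 27865.0$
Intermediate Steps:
$t{\left(E \right)} = 2 E$
$c = 1$ ($c = -4 + 5 = 1$)
$K = - \frac{7}{2}$ ($K = \frac{2}{4} + \frac{2 \left(\left(-1\right) 2\right)}{1} = 2 \cdot \frac{1}{4} + 2 \left(-2\right) 1 = \frac{1}{2} - 4 = - \frac{7}{2} \approx -3.5$)
$T{\left(H,W \right)} = - \frac{7}{2} + \frac{H}{7}$ ($T{\left(H,W \right)} = -3 + \frac{H - \frac{7}{2}}{7} = -3 + \frac{- \frac{7}{2} + H}{7} = -3 + \left(- \frac{1}{2} + \frac{H}{7}\right) = - \frac{7}{2} + \frac{H}{7}$)
$T{\left(4,1 \right)} \left(-9515\right) = \left(- \frac{7}{2} + \frac{1}{7} \cdot 4\right) \left(-9515\right) = \left(- \frac{7}{2} + \frac{4}{7}\right) \left(-9515\right) = \left(- \frac{41}{14}\right) \left(-9515\right) = \frac{390115}{14}$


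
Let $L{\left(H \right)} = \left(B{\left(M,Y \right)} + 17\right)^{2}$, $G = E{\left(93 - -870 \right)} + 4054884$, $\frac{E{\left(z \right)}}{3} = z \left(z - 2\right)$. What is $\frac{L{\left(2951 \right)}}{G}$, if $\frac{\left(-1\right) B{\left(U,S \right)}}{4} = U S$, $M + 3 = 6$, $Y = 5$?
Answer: $\frac{1849}{6831213} \approx 0.00027067$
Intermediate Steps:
$E{\left(z \right)} = 3 z \left(-2 + z\right)$ ($E{\left(z \right)} = 3 z \left(z - 2\right) = 3 z \left(-2 + z\right)$)
$M = 3$ ($M = -3 + 6 = 3$)
$B{\left(U,S \right)} = - 4 S U$ ($B{\left(U,S \right)} = - 4 U S = - 4 S U$)
$G = 6831213$ ($G = 3 \left(93 - -870\right) \left(-2 + \left(93 - -870\right)\right) + 4054884 = 3 \left(93 + 870\right) \left(-2 + \left(93 + 870\right)\right) + 4054884 = 3 \cdot 963 \left(-2 + 963\right) + 4054884 = 3 \cdot 963 \cdot 961 + 4054884 = 2776329 + 4054884 = 6831213$)
$L{\left(H \right)} = 1849$ ($L{\left(H \right)} = \left(\left(-4\right) 5 \cdot 3 + 17\right)^{2} = \left(-60 + 17\right)^{2} = \left(-43\right)^{2} = 1849$)
$\frac{L{\left(2951 \right)}}{G} = \frac{1849}{6831213}$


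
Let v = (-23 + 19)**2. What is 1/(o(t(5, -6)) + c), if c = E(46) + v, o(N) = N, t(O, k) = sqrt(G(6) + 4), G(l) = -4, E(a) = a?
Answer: 1/62 ≈ 0.016129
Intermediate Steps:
v = 16 (v = (-4)**2 = 16)
t(O, k) = 0 (t(O, k) = sqrt(-4 + 4) = sqrt(0) = 0)
c = 62 (c = 46 + 16 = 62)
1/(o(t(5, -6)) + c) = 1/(0 + 62) = 1/62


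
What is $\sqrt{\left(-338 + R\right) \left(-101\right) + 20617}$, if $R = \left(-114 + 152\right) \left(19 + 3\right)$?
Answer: $i \sqrt{29681} \approx 172.28 i$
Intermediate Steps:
$R = 836$ ($R = 38 \cdot 22 = 836$)
$\sqrt{\left(-338 + R\right) \left(-101\right) + 20617} = \sqrt{\left(-338 + 836\right) \left(-101\right) + 20617} = \sqrt{498 \left(-101\right) + 20617} = \sqrt{-50298 + 20617} = \sqrt{-29681} = i \sqrt{29681}$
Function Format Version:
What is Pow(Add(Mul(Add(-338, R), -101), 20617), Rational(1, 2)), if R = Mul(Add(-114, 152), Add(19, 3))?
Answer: Mul(I, Pow(29681, Rational(1, 2))) ≈ Mul(172.28, I)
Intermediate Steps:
R = 836 (R = Mul(38, 22) = 836)
Pow(Add(Mul(Add(-338, R), -101), 20617), Rational(1, 2)) = Pow(Add(Mul(Add(-338, 836), -101), 20617), Rational(1, 2)) = Pow(Add(Mul(498, -101), 20617), Rational(1, 2)) = Pow(Add(-50298, 20617), Rational(1, 2)) = Pow(-29681, Rational(1, 2)) = Mul(I, Pow(29681, Rational(1, 2)))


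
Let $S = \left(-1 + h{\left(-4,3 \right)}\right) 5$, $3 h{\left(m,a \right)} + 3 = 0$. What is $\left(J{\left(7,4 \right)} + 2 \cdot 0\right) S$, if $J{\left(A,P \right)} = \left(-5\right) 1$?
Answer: $50$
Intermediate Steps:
$h{\left(m,a \right)} = -1$ ($h{\left(m,a \right)} = -1 + \frac{1}{3} \cdot 0 = -1 + 0 = -1$)
$J{\left(A,P \right)} = -5$
$S = -10$ ($S = \left(-1 - 1\right) 5 = \left(-2\right) 5 = -10$)
$\left(J{\left(7,4 \right)} + 2 \cdot 0\right) S = \left(-5 + 2 \cdot 0\right) \left(-10\right) = \left(-5 + 0\right) \left(-10\right) = \left(-5\right) \left(-10\right) = 50$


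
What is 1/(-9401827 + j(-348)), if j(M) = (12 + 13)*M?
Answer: -1/9410527 ≈ -1.0626e-7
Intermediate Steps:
j(M) = 25*M
1/(-9401827 + j(-348)) = 1/(-9401827 + 25*(-348)) = 1/(-9401827 - 8700) = 1/(-9410527) = -1/9410527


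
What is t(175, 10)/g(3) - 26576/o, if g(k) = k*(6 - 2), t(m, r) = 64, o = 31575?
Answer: 141824/31575 ≈ 4.4917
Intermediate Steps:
g(k) = 4*k (g(k) = k*4 = 4*k)
t(175, 10)/g(3) - 26576/o = 64/((4*3)) - 26576/31575 = 64/12 - 26576*1/31575 = 64*(1/12) - 26576/31575 = 16/3 - 26576/31575 = 141824/31575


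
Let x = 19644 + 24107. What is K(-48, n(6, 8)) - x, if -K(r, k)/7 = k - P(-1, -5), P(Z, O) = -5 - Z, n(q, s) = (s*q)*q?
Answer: -45795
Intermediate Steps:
n(q, s) = s*q² (n(q, s) = (q*s)*q = s*q²)
K(r, k) = -28 - 7*k (K(r, k) = -7*(k - (-5 - 1*(-1))) = -7*(k - (-5 + 1)) = -7*(k - 1*(-4)) = -7*(k + 4) = -7*(4 + k) = -28 - 7*k)
x = 43751
K(-48, n(6, 8)) - x = (-28 - 56*6²) - 1*43751 = (-28 - 56*36) - 43751 = (-28 - 7*288) - 43751 = (-28 - 2016) - 43751 = -2044 - 43751 = -45795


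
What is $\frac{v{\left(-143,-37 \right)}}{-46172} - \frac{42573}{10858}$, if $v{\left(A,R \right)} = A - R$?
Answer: $- \frac{245566201}{62666947} \approx -3.9186$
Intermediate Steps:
$\frac{v{\left(-143,-37 \right)}}{-46172} - \frac{42573}{10858} = \frac{-143 - -37}{-46172} - \frac{42573}{10858} = \left(-143 + 37\right) \left(- \frac{1}{46172}\right) - \frac{42573}{10858} = \left(-106\right) \left(- \frac{1}{46172}\right) - \frac{42573}{10858} = \frac{53}{23086} - \frac{42573}{10858} = - \frac{245566201}{62666947}$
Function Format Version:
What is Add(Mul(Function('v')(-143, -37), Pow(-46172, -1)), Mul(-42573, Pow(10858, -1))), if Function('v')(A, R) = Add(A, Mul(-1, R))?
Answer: Rational(-245566201, 62666947) ≈ -3.9186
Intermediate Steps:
Add(Mul(Function('v')(-143, -37), Pow(-46172, -1)), Mul(-42573, Pow(10858, -1))) = Add(Mul(Add(-143, Mul(-1, -37)), Pow(-46172, -1)), Mul(-42573, Pow(10858, -1))) = Add(Mul(Add(-143, 37), Rational(-1, 46172)), Mul(-42573, Rational(1, 10858))) = Add(Mul(-106, Rational(-1, 46172)), Rational(-42573, 10858)) = Add(Rational(53, 23086), Rational(-42573, 10858)) = Rational(-245566201, 62666947)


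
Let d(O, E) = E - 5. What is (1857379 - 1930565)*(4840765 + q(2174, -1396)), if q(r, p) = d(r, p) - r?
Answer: -354014587340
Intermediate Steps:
d(O, E) = -5 + E
q(r, p) = -5 + p - r (q(r, p) = (-5 + p) - r = -5 + p - r)
(1857379 - 1930565)*(4840765 + q(2174, -1396)) = (1857379 - 1930565)*(4840765 + (-5 - 1396 - 1*2174)) = -73186*(4840765 + (-5 - 1396 - 2174)) = -73186*(4840765 - 3575) = -73186*4837190 = -354014587340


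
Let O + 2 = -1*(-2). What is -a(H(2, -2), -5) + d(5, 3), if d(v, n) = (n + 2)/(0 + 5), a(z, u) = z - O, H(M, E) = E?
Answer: 3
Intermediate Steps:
O = 0 (O = -2 - 1*(-2) = -2 + 2 = 0)
a(z, u) = z (a(z, u) = z - 1*0 = z + 0 = z)
d(v, n) = ⅖ + n/5 (d(v, n) = (2 + n)/5 = (2 + n)*(⅕) = ⅖ + n/5)
-a(H(2, -2), -5) + d(5, 3) = -1*(-2) + (⅖ + (⅕)*3) = 2 + (⅖ + ⅗) = 2 + 1 = 3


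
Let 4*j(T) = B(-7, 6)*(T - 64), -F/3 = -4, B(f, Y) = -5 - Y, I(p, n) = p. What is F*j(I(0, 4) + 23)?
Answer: 1353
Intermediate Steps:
F = 12 (F = -3*(-4) = 12)
j(T) = 176 - 11*T/4 (j(T) = ((-5 - 1*6)*(T - 64))/4 = ((-5 - 6)*(-64 + T))/4 = (-11*(-64 + T))/4 = (704 - 11*T)/4 = 176 - 11*T/4)
F*j(I(0, 4) + 23) = 12*(176 - 11*(0 + 23)/4) = 12*(176 - 11/4*23) = 12*(176 - 253/4) = 12*(451/4) = 1353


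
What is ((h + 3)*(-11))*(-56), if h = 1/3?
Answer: 6160/3 ≈ 2053.3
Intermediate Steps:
h = ⅓ ≈ 0.33333
((h + 3)*(-11))*(-56) = ((⅓ + 3)*(-11))*(-56) = ((10/3)*(-11))*(-56) = -110/3*(-56) = 6160/3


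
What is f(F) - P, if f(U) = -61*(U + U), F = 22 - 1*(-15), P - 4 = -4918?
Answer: 400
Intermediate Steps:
P = -4914 (P = 4 - 4918 = -4914)
F = 37 (F = 22 + 15 = 37)
f(U) = -122*U
f(F) - P = -122*37 - 1*(-4914) = -4514 + 4914 = 400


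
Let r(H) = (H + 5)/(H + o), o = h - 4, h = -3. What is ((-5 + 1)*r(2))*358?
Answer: 10024/5 ≈ 2004.8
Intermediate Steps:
o = -7 (o = -3 - 4 = -7)
r(H) = (5 + H)/(-7 + H) (r(H) = (H + 5)/(H - 7) = (5 + H)/(-7 + H))
((-5 + 1)*r(2))*358 = ((-5 + 1)*((5 + 2)/(-7 + 2)))*358 = -4*7/(-5)*358 = -(-4)*7/5*358 = -4*(-7/5)*358 = (28/5)*358 = 10024/5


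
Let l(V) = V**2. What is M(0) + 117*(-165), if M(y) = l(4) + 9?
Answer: -19280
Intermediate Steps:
M(y) = 25 (M(y) = 4**2 + 9 = 16 + 9 = 25)
M(0) + 117*(-165) = 25 + 117*(-165) = 25 - 19305 = -19280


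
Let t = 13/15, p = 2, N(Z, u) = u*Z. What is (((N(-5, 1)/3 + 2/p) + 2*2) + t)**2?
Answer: 441/25 ≈ 17.640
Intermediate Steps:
N(Z, u) = Z*u
t = 13/15 (t = 13*(1/15) = 13/15 ≈ 0.86667)
(((N(-5, 1)/3 + 2/p) + 2*2) + t)**2 = (((-5*1/3 + 2/2) + 2*2) + 13/15)**2 = (((-5*1/3 + 2*(1/2)) + 4) + 13/15)**2 = (((-5/3 + 1) + 4) + 13/15)**2 = ((-2/3 + 4) + 13/15)**2 = (10/3 + 13/15)**2 = (21/5)**2 = 441/25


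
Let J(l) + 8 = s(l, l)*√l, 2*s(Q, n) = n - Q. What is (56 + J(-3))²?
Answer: 2304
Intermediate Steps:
s(Q, n) = n/2 - Q/2 (s(Q, n) = (n - Q)/2 = n/2 - Q/2)
J(l) = -8 (J(l) = -8 + (l/2 - l/2)*√l = -8 + 0*√l = -8 + 0 = -8)
(56 + J(-3))² = (56 - 8)² = 48² = 2304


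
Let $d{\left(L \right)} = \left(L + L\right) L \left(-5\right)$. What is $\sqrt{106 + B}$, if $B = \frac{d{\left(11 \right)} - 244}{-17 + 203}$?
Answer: $\frac{\sqrt{849183}}{93} \approx 9.9087$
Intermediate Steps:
$d{\left(L \right)} = - 10 L^{2}$ ($d{\left(L \right)} = 2 L L \left(-5\right) = 2 L^{2} \left(-5\right) = - 10 L^{2}$)
$B = - \frac{727}{93}$ ($B = \frac{- 10 \cdot 11^{2} - 244}{-17 + 203} = \frac{\left(-10\right) 121 - 244}{186} = \left(-1210 - 244\right) \frac{1}{186} = \left(-1454\right) \frac{1}{186} = - \frac{727}{93} \approx -7.8172$)
$\sqrt{106 + B} = \sqrt{106 - \frac{727}{93}} = \sqrt{\frac{9131}{93}} = \frac{\sqrt{849183}}{93}$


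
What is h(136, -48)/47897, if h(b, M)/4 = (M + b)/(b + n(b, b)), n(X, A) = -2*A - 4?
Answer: -88/1676395 ≈ -5.2494e-5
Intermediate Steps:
n(X, A) = -4 - 2*A
h(b, M) = 4*(M + b)/(-4 - b) (h(b, M) = 4*((M + b)/(b + (-4 - 2*b))) = 4*((M + b)/(-4 - b)) = 4*(M + b)/(-4 - b))
h(136, -48)/47897 = (4*(-48 + 136)/(-4 - 1*136))/47897 = (4*88/(-4 - 136))*(1/47897) = (4*88/(-140))*(1/47897) = (4*(-1/140)*88)*(1/47897) = -88/35*1/47897 = -88/1676395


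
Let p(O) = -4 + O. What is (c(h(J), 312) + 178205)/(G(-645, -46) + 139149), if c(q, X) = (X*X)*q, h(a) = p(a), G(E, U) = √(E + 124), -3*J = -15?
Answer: 38342367801/19362444722 - 275549*I*√521/19362444722 ≈ 1.9802 - 0.00032483*I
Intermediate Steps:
J = 5 (J = -⅓*(-15) = 5)
G(E, U) = √(124 + E)
h(a) = -4 + a
c(q, X) = q*X² (c(q, X) = X²*q = q*X²)
(c(h(J), 312) + 178205)/(G(-645, -46) + 139149) = ((-4 + 5)*312² + 178205)/(√(124 - 645) + 139149) = (1*97344 + 178205)/(√(-521) + 139149) = (97344 + 178205)/(I*√521 + 139149) = 275549/(139149 + I*√521)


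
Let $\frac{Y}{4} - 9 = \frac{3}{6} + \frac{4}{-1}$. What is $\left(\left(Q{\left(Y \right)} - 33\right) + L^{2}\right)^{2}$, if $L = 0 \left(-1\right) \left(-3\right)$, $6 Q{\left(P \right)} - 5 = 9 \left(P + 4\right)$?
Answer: $\frac{1681}{36} \approx 46.694$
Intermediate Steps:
$Y = 22$ ($Y = 36 + 4 \left(\frac{3}{6} + \frac{4}{-1}\right) = 36 + 4 \left(3 \cdot \frac{1}{6} + 4 \left(-1\right)\right) = 36 + 4 \left(\frac{1}{2} - 4\right) = 36 + 4 \left(- \frac{7}{2}\right) = 36 - 14 = 22$)
$Q{\left(P \right)} = \frac{41}{6} + \frac{3 P}{2}$ ($Q{\left(P \right)} = \frac{5}{6} + \frac{9 \left(P + 4\right)}{6} = \frac{5}{6} + \frac{9 \left(4 + P\right)}{6} = \frac{5}{6} + \frac{36 + 9 P}{6} = \frac{5}{6} + \left(6 + \frac{3 P}{2}\right) = \frac{41}{6} + \frac{3 P}{2}$)
$L = 0$ ($L = 0 \left(-3\right) = 0$)
$\left(\left(Q{\left(Y \right)} - 33\right) + L^{2}\right)^{2} = \left(\left(\left(\frac{41}{6} + \frac{3}{2} \cdot 22\right) - 33\right) + 0^{2}\right)^{2} = \left(\left(\left(\frac{41}{6} + 33\right) - 33\right) + 0\right)^{2} = \left(\left(\frac{239}{6} - 33\right) + 0\right)^{2} = \left(\frac{41}{6} + 0\right)^{2} = \left(\frac{41}{6}\right)^{2} = \frac{1681}{36}$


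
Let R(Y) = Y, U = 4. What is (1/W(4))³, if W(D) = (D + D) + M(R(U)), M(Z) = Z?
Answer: 1/1728 ≈ 0.00057870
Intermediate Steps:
W(D) = 4 + 2*D (W(D) = (D + D) + 4 = 2*D + 4 = 4 + 2*D)
(1/W(4))³ = (1/(4 + 2*4))³ = (1/(4 + 8))³ = (1/12)³ = 1/1728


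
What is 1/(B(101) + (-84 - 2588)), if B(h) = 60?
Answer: -1/2612 ≈ -0.00038285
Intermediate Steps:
1/(B(101) + (-84 - 2588)) = 1/(60 + (-84 - 2588)) = 1/(60 - 2672) = 1/(-2612) = -1/2612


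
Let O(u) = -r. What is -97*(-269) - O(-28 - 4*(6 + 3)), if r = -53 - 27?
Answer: 26013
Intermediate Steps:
r = -80
O(u) = 80 (O(u) = -1*(-80) = 80)
-97*(-269) - O(-28 - 4*(6 + 3)) = -97*(-269) - 1*80 = 26093 - 80 = 26013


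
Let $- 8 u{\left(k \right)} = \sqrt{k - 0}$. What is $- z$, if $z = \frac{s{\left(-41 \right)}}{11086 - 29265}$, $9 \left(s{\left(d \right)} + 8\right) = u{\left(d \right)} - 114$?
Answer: $- \frac{62}{54537} - \frac{i \sqrt{41}}{1308888} \approx -0.0011368 - 4.892 \cdot 10^{-6} i$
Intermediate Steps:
$u{\left(k \right)} = - \frac{\sqrt{k}}{8}$ ($u{\left(k \right)} = - \frac{\sqrt{k - 0}}{8} = - \frac{\sqrt{k + 0}}{8} = - \frac{\sqrt{k}}{8}$)
$s{\left(d \right)} = - \frac{62}{3} - \frac{\sqrt{d}}{72}$ ($s{\left(d \right)} = -8 + \frac{- \frac{\sqrt{d}}{8} - 114}{9} = -8 + \frac{-114 - \frac{\sqrt{d}}{8}}{9} = -8 - \left(\frac{38}{3} + \frac{\sqrt{d}}{72}\right) = - \frac{62}{3} - \frac{\sqrt{d}}{72}$)
$z = \frac{62}{54537} + \frac{i \sqrt{41}}{1308888}$ ($z = \frac{- \frac{62}{3} - \frac{\sqrt{-41}}{72}}{11086 - 29265} = \frac{- \frac{62}{3} - \frac{i \sqrt{41}}{72}}{11086 - 29265} = \frac{- \frac{62}{3} - \frac{i \sqrt{41}}{72}}{-18179} = \left(- \frac{62}{3} - \frac{i \sqrt{41}}{72}\right) \left(- \frac{1}{18179}\right) = \frac{62}{54537} + \frac{i \sqrt{41}}{1308888} \approx 0.0011368 + 4.892 \cdot 10^{-6} i$)
$- z = - (\frac{62}{54537} + \frac{i \sqrt{41}}{1308888}) = - \frac{62}{54537} - \frac{i \sqrt{41}}{1308888}$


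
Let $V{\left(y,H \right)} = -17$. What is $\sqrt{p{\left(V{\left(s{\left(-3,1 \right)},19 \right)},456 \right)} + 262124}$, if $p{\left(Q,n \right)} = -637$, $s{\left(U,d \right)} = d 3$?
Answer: $\sqrt{261487} \approx 511.36$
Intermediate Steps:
$s{\left(U,d \right)} = 3 d$
$\sqrt{p{\left(V{\left(s{\left(-3,1 \right)},19 \right)},456 \right)} + 262124} = \sqrt{-637 + 262124} = \sqrt{261487}$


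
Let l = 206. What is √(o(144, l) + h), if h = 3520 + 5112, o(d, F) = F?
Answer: 3*√982 ≈ 94.011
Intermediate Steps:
h = 8632
√(o(144, l) + h) = √(206 + 8632) = √8838 = 3*√982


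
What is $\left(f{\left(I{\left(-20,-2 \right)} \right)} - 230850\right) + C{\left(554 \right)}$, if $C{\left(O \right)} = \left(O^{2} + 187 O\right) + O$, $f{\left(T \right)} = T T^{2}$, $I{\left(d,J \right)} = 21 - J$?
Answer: $192385$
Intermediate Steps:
$f{\left(T \right)} = T^{3}$
$C{\left(O \right)} = O^{2} + 188 O$
$\left(f{\left(I{\left(-20,-2 \right)} \right)} - 230850\right) + C{\left(554 \right)} = \left(\left(21 - -2\right)^{3} - 230850\right) + 554 \left(188 + 554\right) = \left(\left(21 + 2\right)^{3} - 230850\right) + 554 \cdot 742 = \left(23^{3} - 230850\right) + 411068 = \left(12167 - 230850\right) + 411068 = -218683 + 411068 = 192385$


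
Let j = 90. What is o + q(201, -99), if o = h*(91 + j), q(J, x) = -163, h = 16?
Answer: 2733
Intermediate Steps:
o = 2896 (o = 16*(91 + 90) = 16*181 = 2896)
o + q(201, -99) = 2896 - 163 = 2733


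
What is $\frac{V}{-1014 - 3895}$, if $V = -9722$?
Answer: $\frac{9722}{4909} \approx 1.9804$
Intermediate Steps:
$\frac{V}{-1014 - 3895} = - \frac{9722}{-1014 - 3895} = - \frac{9722}{-4909} = \left(-9722\right) \left(- \frac{1}{4909}\right) = \frac{9722}{4909}$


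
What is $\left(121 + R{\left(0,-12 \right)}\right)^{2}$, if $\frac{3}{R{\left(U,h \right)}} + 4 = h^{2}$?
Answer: $\frac{287065249}{19600} \approx 14646.0$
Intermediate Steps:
$R{\left(U,h \right)} = \frac{3}{-4 + h^{2}}$
$\left(121 + R{\left(0,-12 \right)}\right)^{2} = \left(121 + \frac{3}{-4 + \left(-12\right)^{2}}\right)^{2} = \left(121 + \frac{3}{-4 + 144}\right)^{2} = \left(121 + \frac{3}{140}\right)^{2} = \left(\frac{16943}{140}\right)^{2} = \frac{287065249}{19600}$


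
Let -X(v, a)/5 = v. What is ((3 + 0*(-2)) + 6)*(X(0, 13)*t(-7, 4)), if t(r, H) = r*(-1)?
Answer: 0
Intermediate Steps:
t(r, H) = -r
X(v, a) = -5*v
((3 + 0*(-2)) + 6)*(X(0, 13)*t(-7, 4)) = ((3 + 0*(-2)) + 6)*((-5*0)*(-1*(-7))) = ((3 + 0) + 6)*(0*7) = (3 + 6)*0 = 9*0 = 0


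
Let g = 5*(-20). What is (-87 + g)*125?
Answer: -23375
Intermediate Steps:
g = -100
(-87 + g)*125 = (-87 - 100)*125 = -187*125 = -23375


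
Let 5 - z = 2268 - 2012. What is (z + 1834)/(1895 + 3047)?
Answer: 1583/4942 ≈ 0.32032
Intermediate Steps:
z = -251 (z = 5 - (2268 - 2012) = 5 - 1*256 = 5 - 256 = -251)
(z + 1834)/(1895 + 3047) = (-251 + 1834)/(1895 + 3047) = 1583/4942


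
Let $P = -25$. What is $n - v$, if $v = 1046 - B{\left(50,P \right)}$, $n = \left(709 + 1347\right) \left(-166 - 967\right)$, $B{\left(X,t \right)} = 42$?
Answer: $-2330452$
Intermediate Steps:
$n = -2329448$ ($n = 2056 \left(-1133\right) = -2329448$)
$v = 1004$ ($v = 1046 - 42 = 1004$)
$n - v = -2329448 - 1004 = -2330452$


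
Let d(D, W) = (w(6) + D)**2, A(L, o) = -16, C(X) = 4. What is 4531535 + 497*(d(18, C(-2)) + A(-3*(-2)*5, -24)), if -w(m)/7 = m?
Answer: 4809855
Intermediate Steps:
w(m) = -7*m
d(D, W) = (-42 + D)**2 (d(D, W) = (-7*6 + D)**2 = (-42 + D)**2)
4531535 + 497*(d(18, C(-2)) + A(-3*(-2)*5, -24)) = 4531535 + 497*((-42 + 18)**2 - 16) = 4531535 + 497*((-24)**2 - 16) = 4531535 + 497*(576 - 16) = 4531535 + 497*560 = 4531535 + 278320 = 4809855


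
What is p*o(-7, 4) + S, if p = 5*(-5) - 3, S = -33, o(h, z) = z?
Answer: -145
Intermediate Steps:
p = -28 (p = -25 - 3 = -28)
p*o(-7, 4) + S = -28*4 - 33 = -112 - 33 = -145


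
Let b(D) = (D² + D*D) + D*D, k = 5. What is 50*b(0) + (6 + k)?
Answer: 11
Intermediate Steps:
b(D) = 3*D² (b(D) = (D² + D²) + D² = 2*D² + D² = 3*D²)
50*b(0) + (6 + k) = 50*(3*0²) + (6 + 5) = 50*(3*0) + 11 = 50*0 + 11 = 0 + 11 = 11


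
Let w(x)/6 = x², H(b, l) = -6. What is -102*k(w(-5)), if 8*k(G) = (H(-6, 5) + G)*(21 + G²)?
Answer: -41348556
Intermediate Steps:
w(x) = 6*x²
k(G) = (-6 + G)*(21 + G²)/8 (k(G) = ((-6 + G)*(21 + G²))/8 = (-6 + G)*(21 + G²)/8)
-102*k(w(-5)) = -102*(-63/4 - 3*(6*(-5)²)²/4 + (6*(-5)²)³/8 + 21*(6*(-5)²)/8) = -102*(-63/4 - 3*(6*25)²/4 + (6*25)³/8 + 21*(6*25)/8) = -102*(-63/4 - ¾*150² + (⅛)*150³ + (21/8)*150) = -102*(-63/4 - ¾*22500 + (⅛)*3375000 + 1575/4) = -102*(-63/4 - 16875 + 421875 + 1575/4) = -102*405378 = -41348556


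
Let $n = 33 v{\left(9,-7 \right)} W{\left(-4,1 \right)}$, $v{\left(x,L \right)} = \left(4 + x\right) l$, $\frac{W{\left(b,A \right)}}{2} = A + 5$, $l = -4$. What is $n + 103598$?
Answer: $83006$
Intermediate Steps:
$W{\left(b,A \right)} = 10 + 2 A$ ($W{\left(b,A \right)} = 2 \left(A + 5\right) = 2 \left(5 + A\right) = 10 + 2 A$)
$v{\left(x,L \right)} = -16 - 4 x$ ($v{\left(x,L \right)} = \left(4 + x\right) \left(-4\right) = -16 - 4 x$)
$n = -20592$ ($n = 33 \left(-16 - 36\right) \left(10 + 2 \cdot 1\right) = 33 \left(-16 - 36\right) \left(10 + 2\right) = 33 \left(-52\right) 12 = \left(-1716\right) 12 = -20592$)
$n + 103598 = -20592 + 103598 = 83006$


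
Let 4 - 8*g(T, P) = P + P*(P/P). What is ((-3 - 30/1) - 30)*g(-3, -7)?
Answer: -567/4 ≈ -141.75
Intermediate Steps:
g(T, P) = ½ - P/4 (g(T, P) = ½ - (P + P*(P/P))/8 = ½ - (P + P*1)/8 = ½ - (P + P)/8 = ½ - P/4)
((-3 - 30/1) - 30)*g(-3, -7) = ((-3 - 30/1) - 30)*(½ - ¼*(-7)) = ((-3 - 30) - 30)*(½ + 7/4) = ((-3 - 5*6) - 30)*(9/4) = ((-3 - 30) - 30)*(9/4) = (-33 - 30)*(9/4) = -63*9/4 = -567/4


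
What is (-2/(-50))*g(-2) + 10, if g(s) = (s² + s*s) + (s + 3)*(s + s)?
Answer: 254/25 ≈ 10.160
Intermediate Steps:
g(s) = 2*s² + 2*s*(3 + s) (g(s) = (s² + s²) + (3 + s)*(2*s) = 2*s² + 2*s*(3 + s))
(-2/(-50))*g(-2) + 10 = (-2/(-50))*(2*(-2)*(3 + 2*(-2))) + 10 = (-2*(-1/50))*(2*(-2)*(3 - 4)) + 10 = (2*(-2)*(-1))/25 + 10 = (1/25)*4 + 10 = 4/25 + 10 = 254/25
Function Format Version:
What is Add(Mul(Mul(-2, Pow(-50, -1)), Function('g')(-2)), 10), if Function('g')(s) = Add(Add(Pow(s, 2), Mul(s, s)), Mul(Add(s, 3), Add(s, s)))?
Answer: Rational(254, 25) ≈ 10.160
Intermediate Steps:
Function('g')(s) = Add(Mul(2, Pow(s, 2)), Mul(2, s, Add(3, s))) (Function('g')(s) = Add(Add(Pow(s, 2), Pow(s, 2)), Mul(Add(3, s), Mul(2, s))) = Add(Mul(2, Pow(s, 2)), Mul(2, s, Add(3, s))))
Add(Mul(Mul(-2, Pow(-50, -1)), Function('g')(-2)), 10) = Add(Mul(Mul(-2, Pow(-50, -1)), Mul(2, -2, Add(3, Mul(2, -2)))), 10) = Add(Mul(Mul(-2, Rational(-1, 50)), Mul(2, -2, Add(3, -4))), 10) = Add(Mul(Rational(1, 25), Mul(2, -2, -1)), 10) = Add(Mul(Rational(1, 25), 4), 10) = Add(Rational(4, 25), 10) = Rational(254, 25)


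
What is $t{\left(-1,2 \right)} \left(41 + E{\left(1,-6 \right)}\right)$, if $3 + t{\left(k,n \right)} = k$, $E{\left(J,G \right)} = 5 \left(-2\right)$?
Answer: $-124$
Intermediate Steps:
$E{\left(J,G \right)} = -10$
$t{\left(k,n \right)} = -3 + k$
$t{\left(-1,2 \right)} \left(41 + E{\left(1,-6 \right)}\right) = \left(-3 - 1\right) \left(41 - 10\right) = \left(-4\right) 31 = -124$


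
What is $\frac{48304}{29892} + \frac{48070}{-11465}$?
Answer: $- \frac{44155154}{17135589} \approx -2.5768$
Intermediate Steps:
$\frac{48304}{29892} + \frac{48070}{-11465} = 48304 \cdot \frac{1}{29892} + 48070 \left(- \frac{1}{11465}\right) = \frac{12076}{7473} - \frac{9614}{2293} = - \frac{44155154}{17135589}$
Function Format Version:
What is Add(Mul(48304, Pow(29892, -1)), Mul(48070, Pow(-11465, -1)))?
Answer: Rational(-44155154, 17135589) ≈ -2.5768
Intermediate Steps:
Add(Mul(48304, Pow(29892, -1)), Mul(48070, Pow(-11465, -1))) = Add(Mul(48304, Rational(1, 29892)), Mul(48070, Rational(-1, 11465))) = Add(Rational(12076, 7473), Rational(-9614, 2293)) = Rational(-44155154, 17135589)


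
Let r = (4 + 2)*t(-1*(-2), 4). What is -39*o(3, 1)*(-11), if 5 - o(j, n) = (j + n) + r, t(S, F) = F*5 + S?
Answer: -56199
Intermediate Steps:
t(S, F) = S + 5*F (t(S, F) = 5*F + S = S + 5*F)
r = 132 (r = (4 + 2)*(-1*(-2) + 5*4) = 6*(2 + 20) = 6*22 = 132)
o(j, n) = -127 - j - n (o(j, n) = 5 - ((j + n) + 132) = 5 - (132 + j + n) = 5 + (-132 - j - n) = -127 - j - n)
-39*o(3, 1)*(-11) = -39*(-127 - 1*3 - 1*1)*(-11) = -39*(-127 - 3 - 1)*(-11) = -39*(-131)*(-11) = 5109*(-11) = -56199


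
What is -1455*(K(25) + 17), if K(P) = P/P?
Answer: -26190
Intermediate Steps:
K(P) = 1
-1455*(K(25) + 17) = -1455*(1 + 17) = -1455*18 = -26190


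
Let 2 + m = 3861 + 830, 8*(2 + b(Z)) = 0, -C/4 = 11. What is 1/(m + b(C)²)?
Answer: 1/4693 ≈ 0.00021308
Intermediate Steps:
C = -44 (C = -4*11 = -44)
b(Z) = -2 (b(Z) = -2 + (⅛)*0 = -2 + 0 = -2)
m = 4689 (m = -2 + (3861 + 830) = -2 + 4691 = 4689)
1/(m + b(C)²) = 1/(4689 + (-2)²) = 1/(4689 + 4) = 1/4693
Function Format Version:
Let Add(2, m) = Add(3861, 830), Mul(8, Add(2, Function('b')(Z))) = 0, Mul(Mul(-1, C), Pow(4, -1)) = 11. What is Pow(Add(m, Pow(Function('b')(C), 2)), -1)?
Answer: Rational(1, 4693) ≈ 0.00021308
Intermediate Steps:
C = -44 (C = Mul(-4, 11) = -44)
Function('b')(Z) = -2 (Function('b')(Z) = Add(-2, Mul(Rational(1, 8), 0)) = Add(-2, 0) = -2)
m = 4689 (m = Add(-2, Add(3861, 830)) = Add(-2, 4691) = 4689)
Pow(Add(m, Pow(Function('b')(C), 2)), -1) = Pow(Add(4689, Pow(-2, 2)), -1) = Pow(Add(4689, 4), -1) = Pow(4693, -1) = Rational(1, 4693)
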